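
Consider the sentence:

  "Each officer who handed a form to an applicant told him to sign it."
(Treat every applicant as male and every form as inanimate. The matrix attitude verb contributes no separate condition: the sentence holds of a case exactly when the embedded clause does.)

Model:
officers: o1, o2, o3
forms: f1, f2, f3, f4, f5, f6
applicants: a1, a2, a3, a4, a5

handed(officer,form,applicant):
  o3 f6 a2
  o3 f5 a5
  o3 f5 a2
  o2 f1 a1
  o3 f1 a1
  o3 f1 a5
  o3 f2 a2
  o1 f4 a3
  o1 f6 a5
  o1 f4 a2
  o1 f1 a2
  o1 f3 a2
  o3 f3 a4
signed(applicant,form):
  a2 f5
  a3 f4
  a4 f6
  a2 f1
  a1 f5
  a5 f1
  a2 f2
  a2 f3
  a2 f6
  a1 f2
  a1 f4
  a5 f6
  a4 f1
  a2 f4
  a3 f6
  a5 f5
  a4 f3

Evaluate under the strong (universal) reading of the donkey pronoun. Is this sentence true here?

"him" takes "an applicant" as antecedent and "it" takes "a form"; both are donkey pronouns co-varying with the restrictor.
Strong reading: for every (o,f,a) with handed(o,f,a), signed(a,f).
Restrictor triples: (o1,f1,a2)→signed(a2,f1) ✓  (o1,f3,a2)→signed(a2,f3) ✓  (o1,f4,a2)→signed(a2,f4) ✓  (o1,f4,a3)→signed(a3,f4) ✓  (o1,f6,a5)→signed(a5,f6) ✓  (o2,f1,a1)→signed(a1,f1) ✗  (o3,f1,a1)→signed(a1,f1) ✗  (o3,f1,a5)→signed(a5,f1) ✓  (o3,f2,a2)→signed(a2,f2) ✓  (o3,f3,a4)→signed(a4,f3) ✓  (o3,f5,a2)→signed(a2,f5) ✓  (o3,f5,a5)→signed(a5,f5) ✓  (o3,f6,a2)→signed(a2,f6) ✓
Counterexample: (o2,f1,a1) — signed(a1,f1) does not hold.

False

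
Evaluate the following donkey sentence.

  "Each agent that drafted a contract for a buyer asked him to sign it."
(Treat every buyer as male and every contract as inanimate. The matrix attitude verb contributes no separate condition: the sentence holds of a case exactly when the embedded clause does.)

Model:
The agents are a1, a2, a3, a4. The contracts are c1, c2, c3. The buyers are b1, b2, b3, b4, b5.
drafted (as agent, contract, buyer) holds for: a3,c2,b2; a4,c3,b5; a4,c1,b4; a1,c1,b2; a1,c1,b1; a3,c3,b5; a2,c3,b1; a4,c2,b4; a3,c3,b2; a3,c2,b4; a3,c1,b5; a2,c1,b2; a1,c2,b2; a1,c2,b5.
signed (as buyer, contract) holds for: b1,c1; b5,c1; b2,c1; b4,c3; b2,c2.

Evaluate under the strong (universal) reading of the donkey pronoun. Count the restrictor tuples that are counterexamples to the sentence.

8

"him" takes "a buyer" as antecedent and "it" takes "a contract"; both are donkey pronouns co-varying with the restrictor.
Strong reading: for every (a,c,b) with drafted(a,c,b), signed(b,c).
Restrictor triples: (a1,c1,b1)→signed(b1,c1) ✓  (a1,c1,b2)→signed(b2,c1) ✓  (a1,c2,b2)→signed(b2,c2) ✓  (a1,c2,b5)→signed(b5,c2) ✗  (a2,c1,b2)→signed(b2,c1) ✓  (a2,c3,b1)→signed(b1,c3) ✗  (a3,c1,b5)→signed(b5,c1) ✓  (a3,c2,b2)→signed(b2,c2) ✓  (a3,c2,b4)→signed(b4,c2) ✗  (a3,c3,b2)→signed(b2,c3) ✗  (a3,c3,b5)→signed(b5,c3) ✗  (a4,c1,b4)→signed(b4,c1) ✗  (a4,c2,b4)→signed(b4,c2) ✗  (a4,c3,b5)→signed(b5,c3) ✗
Counterexamples (restrictor triples failing the scope): 8.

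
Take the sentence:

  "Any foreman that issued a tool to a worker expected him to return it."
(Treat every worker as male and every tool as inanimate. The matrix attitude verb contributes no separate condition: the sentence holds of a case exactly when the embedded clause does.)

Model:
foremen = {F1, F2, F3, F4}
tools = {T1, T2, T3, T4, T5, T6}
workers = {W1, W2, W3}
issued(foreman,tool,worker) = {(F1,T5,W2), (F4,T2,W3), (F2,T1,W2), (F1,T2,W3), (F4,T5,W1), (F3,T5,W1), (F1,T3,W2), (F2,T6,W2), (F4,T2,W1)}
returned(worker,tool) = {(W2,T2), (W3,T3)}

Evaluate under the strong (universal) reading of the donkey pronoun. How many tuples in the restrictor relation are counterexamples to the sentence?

"him" takes "a worker" as antecedent and "it" takes "a tool"; both are donkey pronouns co-varying with the restrictor.
Strong reading: for every (f,t,w) with issued(f,t,w), returned(w,t).
Restrictor triples: (F1,T2,W3)→returned(W3,T2) ✗  (F1,T3,W2)→returned(W2,T3) ✗  (F1,T5,W2)→returned(W2,T5) ✗  (F2,T1,W2)→returned(W2,T1) ✗  (F2,T6,W2)→returned(W2,T6) ✗  (F3,T5,W1)→returned(W1,T5) ✗  (F4,T2,W1)→returned(W1,T2) ✗  (F4,T2,W3)→returned(W3,T2) ✗  (F4,T5,W1)→returned(W1,T5) ✗
Counterexamples (restrictor triples failing the scope): 9.

9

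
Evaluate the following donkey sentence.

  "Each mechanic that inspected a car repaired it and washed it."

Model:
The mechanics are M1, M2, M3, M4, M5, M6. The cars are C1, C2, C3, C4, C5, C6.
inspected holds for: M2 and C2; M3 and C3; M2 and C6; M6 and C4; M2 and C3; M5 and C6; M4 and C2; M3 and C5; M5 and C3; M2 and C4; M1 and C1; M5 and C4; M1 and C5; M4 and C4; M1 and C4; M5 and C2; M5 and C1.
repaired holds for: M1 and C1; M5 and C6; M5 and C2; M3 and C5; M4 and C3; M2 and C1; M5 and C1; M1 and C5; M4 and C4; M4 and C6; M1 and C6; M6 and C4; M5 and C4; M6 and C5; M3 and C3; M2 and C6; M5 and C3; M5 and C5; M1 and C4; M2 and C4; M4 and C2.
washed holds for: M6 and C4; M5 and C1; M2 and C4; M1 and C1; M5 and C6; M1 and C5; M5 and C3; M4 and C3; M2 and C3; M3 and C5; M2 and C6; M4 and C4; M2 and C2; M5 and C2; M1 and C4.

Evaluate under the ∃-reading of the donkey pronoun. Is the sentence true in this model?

True

"it" takes "a car" as antecedent — a donkey pronoun bound across the clause boundary.
Weak reading: every mechanic m with some inspected-car has at least one inspected-car c such that repaired(m,c) ∧ washed(m,c).
Per mechanic: M1:✓  M2:✓  M3:✓  M4:✓  M5:✓  M6:✓
Every mechanic in the restrictor has a witness.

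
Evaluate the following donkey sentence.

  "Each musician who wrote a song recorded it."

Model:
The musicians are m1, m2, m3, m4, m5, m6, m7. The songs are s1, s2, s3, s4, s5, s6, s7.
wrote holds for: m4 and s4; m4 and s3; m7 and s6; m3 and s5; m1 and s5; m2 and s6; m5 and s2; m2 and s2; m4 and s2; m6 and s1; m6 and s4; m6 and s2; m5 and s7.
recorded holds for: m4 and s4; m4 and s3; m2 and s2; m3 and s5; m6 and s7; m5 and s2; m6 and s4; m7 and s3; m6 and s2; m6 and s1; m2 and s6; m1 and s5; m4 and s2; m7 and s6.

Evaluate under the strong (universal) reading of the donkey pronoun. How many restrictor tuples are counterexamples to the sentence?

"it" takes "a song" as antecedent — a donkey pronoun bound across the clause boundary.
Strong reading: for every (m,s) with wrote(m,s), recorded(m,s).
Restrictor pairs: (m1,s5) ✓  (m2,s2) ✓  (m2,s6) ✓  (m3,s5) ✓  (m4,s2) ✓  (m4,s3) ✓  (m4,s4) ✓  (m5,s2) ✓  (m5,s7) ✗  (m6,s1) ✓  (m6,s2) ✓  (m6,s4) ✓  (m7,s6) ✓
Counterexamples (restrictor pairs failing the scope): 1.

1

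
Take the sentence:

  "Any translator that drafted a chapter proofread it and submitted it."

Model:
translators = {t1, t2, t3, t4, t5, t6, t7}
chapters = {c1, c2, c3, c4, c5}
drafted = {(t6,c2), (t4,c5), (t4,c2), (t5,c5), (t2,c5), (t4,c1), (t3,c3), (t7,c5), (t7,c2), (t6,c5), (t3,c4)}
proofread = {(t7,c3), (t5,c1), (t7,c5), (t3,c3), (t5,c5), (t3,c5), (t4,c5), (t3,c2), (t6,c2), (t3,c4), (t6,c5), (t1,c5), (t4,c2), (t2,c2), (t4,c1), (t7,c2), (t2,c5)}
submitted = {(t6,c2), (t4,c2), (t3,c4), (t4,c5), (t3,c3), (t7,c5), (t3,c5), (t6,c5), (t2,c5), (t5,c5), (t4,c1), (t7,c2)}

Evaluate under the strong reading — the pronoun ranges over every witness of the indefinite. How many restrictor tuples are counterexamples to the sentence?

0

"it" takes "a chapter" as antecedent — a donkey pronoun bound across the clause boundary.
Strong reading: for every (t,c) with drafted(t,c), proofread(t,c) ∧ submitted(t,c).
Restrictor pairs: (t2,c5) ✓  (t3,c3) ✓  (t3,c4) ✓  (t4,c1) ✓  (t4,c2) ✓  (t4,c5) ✓  (t5,c5) ✓  (t6,c2) ✓  (t6,c5) ✓  (t7,c2) ✓  (t7,c5) ✓
Counterexamples (restrictor pairs failing the scope): 0.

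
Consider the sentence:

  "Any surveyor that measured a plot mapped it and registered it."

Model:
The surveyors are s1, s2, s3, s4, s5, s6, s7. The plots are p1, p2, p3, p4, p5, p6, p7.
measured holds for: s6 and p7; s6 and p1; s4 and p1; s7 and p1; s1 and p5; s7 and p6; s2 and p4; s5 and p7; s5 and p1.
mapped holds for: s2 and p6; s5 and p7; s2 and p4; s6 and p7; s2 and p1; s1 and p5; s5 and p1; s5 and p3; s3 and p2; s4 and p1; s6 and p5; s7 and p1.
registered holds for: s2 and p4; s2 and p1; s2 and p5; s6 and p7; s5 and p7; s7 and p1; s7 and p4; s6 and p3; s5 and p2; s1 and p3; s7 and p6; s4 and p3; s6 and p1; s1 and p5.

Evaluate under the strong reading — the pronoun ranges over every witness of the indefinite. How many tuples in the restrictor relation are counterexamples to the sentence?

4

"it" takes "a plot" as antecedent — a donkey pronoun bound across the clause boundary.
Strong reading: for every (s,p) with measured(s,p), mapped(s,p) ∧ registered(s,p).
Restrictor pairs: (s1,p5) ✓  (s2,p4) ✓  (s4,p1) ✗  (s5,p1) ✗  (s5,p7) ✓  (s6,p1) ✗  (s6,p7) ✓  (s7,p1) ✓  (s7,p6) ✗
Counterexamples (restrictor pairs failing the scope): 4.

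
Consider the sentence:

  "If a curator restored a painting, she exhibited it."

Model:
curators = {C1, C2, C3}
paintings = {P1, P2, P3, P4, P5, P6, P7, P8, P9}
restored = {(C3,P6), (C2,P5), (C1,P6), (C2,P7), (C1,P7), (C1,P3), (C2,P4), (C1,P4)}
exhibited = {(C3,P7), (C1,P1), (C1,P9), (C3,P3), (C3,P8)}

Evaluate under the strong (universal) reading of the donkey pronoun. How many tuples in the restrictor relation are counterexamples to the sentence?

"it" takes "a painting" as antecedent — a donkey pronoun bound across the clause boundary.
Strong reading: for every (c,p) with restored(c,p), exhibited(c,p).
Restrictor pairs: (C1,P3) ✗  (C1,P4) ✗  (C1,P6) ✗  (C1,P7) ✗  (C2,P4) ✗  (C2,P5) ✗  (C2,P7) ✗  (C3,P6) ✗
Counterexamples (restrictor pairs failing the scope): 8.

8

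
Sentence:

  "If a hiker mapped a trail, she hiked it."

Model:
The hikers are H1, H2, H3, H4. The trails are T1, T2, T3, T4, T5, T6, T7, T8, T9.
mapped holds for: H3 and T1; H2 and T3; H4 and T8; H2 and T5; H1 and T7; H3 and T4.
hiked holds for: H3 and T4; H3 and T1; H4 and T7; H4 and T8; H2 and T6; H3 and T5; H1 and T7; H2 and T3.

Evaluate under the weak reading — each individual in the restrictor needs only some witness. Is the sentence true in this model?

True

"it" takes "a trail" as antecedent — a donkey pronoun bound across the clause boundary.
Weak reading: every hiker h with some mapped-trail has at least one mapped-trail t such that hiked(h,t).
Per hiker: H1:✓  H2:✓  H3:✓  H4:✓
Every hiker in the restrictor has a witness.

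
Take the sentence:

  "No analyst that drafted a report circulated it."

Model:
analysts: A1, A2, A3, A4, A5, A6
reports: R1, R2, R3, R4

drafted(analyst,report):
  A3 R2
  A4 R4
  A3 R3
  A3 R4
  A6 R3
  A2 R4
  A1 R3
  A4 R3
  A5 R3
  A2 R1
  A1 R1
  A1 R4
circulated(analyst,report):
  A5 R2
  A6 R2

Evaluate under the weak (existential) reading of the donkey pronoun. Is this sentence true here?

"it" takes "a report" as antecedent — a donkey pronoun bound across the clause boundary.
Truth condition: for no (a,r) with drafted(a,r) does circulated(a,r) hold.
Restrictor pairs — does the scope hold? (A1,R1):fails  (A1,R3):fails  (A1,R4):fails  (A2,R1):fails  (A2,R4):fails  (A3,R2):fails  (A3,R3):fails  (A3,R4):fails  (A4,R3):fails  (A4,R4):fails  (A5,R3):fails  (A6,R3):fails
Scope holds for no restrictor pair, so the sentence is true.

True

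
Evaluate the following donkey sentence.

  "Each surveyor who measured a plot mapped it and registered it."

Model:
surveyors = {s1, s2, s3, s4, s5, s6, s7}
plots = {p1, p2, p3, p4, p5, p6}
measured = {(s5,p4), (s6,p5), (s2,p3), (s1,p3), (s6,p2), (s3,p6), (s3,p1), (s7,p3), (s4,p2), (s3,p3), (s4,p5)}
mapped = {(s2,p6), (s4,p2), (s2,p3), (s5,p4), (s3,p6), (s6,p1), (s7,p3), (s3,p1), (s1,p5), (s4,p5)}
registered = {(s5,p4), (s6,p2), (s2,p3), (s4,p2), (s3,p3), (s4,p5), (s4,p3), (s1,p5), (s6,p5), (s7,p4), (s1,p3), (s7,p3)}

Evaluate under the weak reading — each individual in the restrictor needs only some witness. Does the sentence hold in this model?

False

"it" takes "a plot" as antecedent — a donkey pronoun bound across the clause boundary.
Weak reading: every surveyor s with some measured-plot has at least one measured-plot p such that mapped(s,p) ∧ registered(s,p).
Per surveyor: s1:✗  s2:✓  s3:✗  s4:✓  s5:✓  s6:✗  s7:✓
s1 has no witness among its measured-plots.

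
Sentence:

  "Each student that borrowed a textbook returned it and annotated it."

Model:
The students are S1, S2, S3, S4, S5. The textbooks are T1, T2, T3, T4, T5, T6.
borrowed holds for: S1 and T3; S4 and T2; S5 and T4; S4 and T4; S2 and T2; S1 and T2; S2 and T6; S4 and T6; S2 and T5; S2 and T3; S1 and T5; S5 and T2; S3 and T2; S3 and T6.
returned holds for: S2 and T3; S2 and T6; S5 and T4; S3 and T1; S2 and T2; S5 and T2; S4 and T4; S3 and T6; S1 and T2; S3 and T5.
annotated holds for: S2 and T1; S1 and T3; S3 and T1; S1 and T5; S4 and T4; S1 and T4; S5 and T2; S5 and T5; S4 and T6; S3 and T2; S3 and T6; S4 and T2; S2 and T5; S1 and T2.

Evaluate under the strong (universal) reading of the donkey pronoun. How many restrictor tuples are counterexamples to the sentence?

"it" takes "a textbook" as antecedent — a donkey pronoun bound across the clause boundary.
Strong reading: for every (s,t) with borrowed(s,t), returned(s,t) ∧ annotated(s,t).
Restrictor pairs: (S1,T2) ✓  (S1,T3) ✗  (S1,T5) ✗  (S2,T2) ✗  (S2,T3) ✗  (S2,T5) ✗  (S2,T6) ✗  (S3,T2) ✗  (S3,T6) ✓  (S4,T2) ✗  (S4,T4) ✓  (S4,T6) ✗  (S5,T2) ✓  (S5,T4) ✗
Counterexamples (restrictor pairs failing the scope): 10.

10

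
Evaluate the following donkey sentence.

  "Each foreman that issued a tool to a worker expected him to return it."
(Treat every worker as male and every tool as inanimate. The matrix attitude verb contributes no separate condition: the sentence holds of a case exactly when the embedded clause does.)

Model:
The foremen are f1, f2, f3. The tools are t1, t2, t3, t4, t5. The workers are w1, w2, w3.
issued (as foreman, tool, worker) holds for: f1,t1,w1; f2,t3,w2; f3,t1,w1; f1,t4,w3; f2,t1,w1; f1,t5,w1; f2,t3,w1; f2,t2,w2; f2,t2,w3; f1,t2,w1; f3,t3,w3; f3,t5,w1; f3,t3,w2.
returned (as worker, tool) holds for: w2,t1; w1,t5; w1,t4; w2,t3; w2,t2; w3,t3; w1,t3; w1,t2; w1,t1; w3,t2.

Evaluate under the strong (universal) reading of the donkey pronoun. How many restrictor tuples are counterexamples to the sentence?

1

"him" takes "a worker" as antecedent and "it" takes "a tool"; both are donkey pronouns co-varying with the restrictor.
Strong reading: for every (f,t,w) with issued(f,t,w), returned(w,t).
Restrictor triples: (f1,t1,w1)→returned(w1,t1) ✓  (f1,t2,w1)→returned(w1,t2) ✓  (f1,t4,w3)→returned(w3,t4) ✗  (f1,t5,w1)→returned(w1,t5) ✓  (f2,t1,w1)→returned(w1,t1) ✓  (f2,t2,w2)→returned(w2,t2) ✓  (f2,t2,w3)→returned(w3,t2) ✓  (f2,t3,w1)→returned(w1,t3) ✓  (f2,t3,w2)→returned(w2,t3) ✓  (f3,t1,w1)→returned(w1,t1) ✓  (f3,t3,w2)→returned(w2,t3) ✓  (f3,t3,w3)→returned(w3,t3) ✓  (f3,t5,w1)→returned(w1,t5) ✓
Counterexamples (restrictor triples failing the scope): 1.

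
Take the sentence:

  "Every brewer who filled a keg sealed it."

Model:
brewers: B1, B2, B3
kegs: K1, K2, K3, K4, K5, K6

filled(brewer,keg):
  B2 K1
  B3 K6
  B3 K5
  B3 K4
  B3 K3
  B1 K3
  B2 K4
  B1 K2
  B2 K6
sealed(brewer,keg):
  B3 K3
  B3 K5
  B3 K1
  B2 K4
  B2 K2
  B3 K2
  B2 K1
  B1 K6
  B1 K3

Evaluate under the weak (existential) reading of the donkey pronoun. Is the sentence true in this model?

True

"it" takes "a keg" as antecedent — a donkey pronoun bound across the clause boundary.
Weak reading: every brewer b with some filled-keg has at least one filled-keg k such that sealed(b,k).
Per brewer: B1:✓  B2:✓  B3:✓
Every brewer in the restrictor has a witness.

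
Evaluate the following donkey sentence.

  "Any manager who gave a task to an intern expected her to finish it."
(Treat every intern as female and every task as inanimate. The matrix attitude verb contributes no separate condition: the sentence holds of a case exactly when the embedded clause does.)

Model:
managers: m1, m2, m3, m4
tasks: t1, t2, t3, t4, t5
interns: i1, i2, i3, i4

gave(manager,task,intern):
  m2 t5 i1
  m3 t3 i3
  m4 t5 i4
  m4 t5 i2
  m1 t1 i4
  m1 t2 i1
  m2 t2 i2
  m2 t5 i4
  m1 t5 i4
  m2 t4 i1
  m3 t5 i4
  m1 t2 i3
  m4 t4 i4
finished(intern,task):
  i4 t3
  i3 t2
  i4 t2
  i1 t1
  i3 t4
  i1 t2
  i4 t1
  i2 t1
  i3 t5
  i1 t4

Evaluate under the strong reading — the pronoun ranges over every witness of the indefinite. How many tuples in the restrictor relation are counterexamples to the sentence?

9

"her" takes "an intern" as antecedent and "it" takes "a task"; both are donkey pronouns co-varying with the restrictor.
Strong reading: for every (m,t,i) with gave(m,t,i), finished(i,t).
Restrictor triples: (m1,t1,i4)→finished(i4,t1) ✓  (m1,t2,i1)→finished(i1,t2) ✓  (m1,t2,i3)→finished(i3,t2) ✓  (m1,t5,i4)→finished(i4,t5) ✗  (m2,t2,i2)→finished(i2,t2) ✗  (m2,t4,i1)→finished(i1,t4) ✓  (m2,t5,i1)→finished(i1,t5) ✗  (m2,t5,i4)→finished(i4,t5) ✗  (m3,t3,i3)→finished(i3,t3) ✗  (m3,t5,i4)→finished(i4,t5) ✗  (m4,t4,i4)→finished(i4,t4) ✗  (m4,t5,i2)→finished(i2,t5) ✗  (m4,t5,i4)→finished(i4,t5) ✗
Counterexamples (restrictor triples failing the scope): 9.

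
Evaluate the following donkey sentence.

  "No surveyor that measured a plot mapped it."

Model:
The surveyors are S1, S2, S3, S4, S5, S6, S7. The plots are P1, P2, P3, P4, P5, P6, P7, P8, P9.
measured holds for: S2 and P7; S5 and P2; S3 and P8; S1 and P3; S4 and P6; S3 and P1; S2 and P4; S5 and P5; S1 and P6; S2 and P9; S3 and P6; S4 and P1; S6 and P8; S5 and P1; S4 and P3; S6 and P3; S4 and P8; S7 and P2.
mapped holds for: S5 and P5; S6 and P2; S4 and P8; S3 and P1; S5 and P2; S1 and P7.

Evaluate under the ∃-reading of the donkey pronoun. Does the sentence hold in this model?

False

"it" takes "a plot" as antecedent — a donkey pronoun bound across the clause boundary.
Truth condition: for no (s,p) with measured(s,p) does mapped(s,p) hold.
Restrictor pairs — does the scope hold? (S1,P3):fails  (S1,P6):fails  (S2,P4):fails  (S2,P7):fails  (S2,P9):fails  (S3,P1):holds  (S3,P6):fails  (S3,P8):fails  (S4,P1):fails  (S4,P3):fails  (S4,P6):fails  (S4,P8):holds  (S5,P1):fails  (S5,P2):holds  (S5,P5):holds  (S6,P3):fails  (S6,P8):fails  (S7,P2):fails
Scope holds for 4 pair(s), so the sentence is false.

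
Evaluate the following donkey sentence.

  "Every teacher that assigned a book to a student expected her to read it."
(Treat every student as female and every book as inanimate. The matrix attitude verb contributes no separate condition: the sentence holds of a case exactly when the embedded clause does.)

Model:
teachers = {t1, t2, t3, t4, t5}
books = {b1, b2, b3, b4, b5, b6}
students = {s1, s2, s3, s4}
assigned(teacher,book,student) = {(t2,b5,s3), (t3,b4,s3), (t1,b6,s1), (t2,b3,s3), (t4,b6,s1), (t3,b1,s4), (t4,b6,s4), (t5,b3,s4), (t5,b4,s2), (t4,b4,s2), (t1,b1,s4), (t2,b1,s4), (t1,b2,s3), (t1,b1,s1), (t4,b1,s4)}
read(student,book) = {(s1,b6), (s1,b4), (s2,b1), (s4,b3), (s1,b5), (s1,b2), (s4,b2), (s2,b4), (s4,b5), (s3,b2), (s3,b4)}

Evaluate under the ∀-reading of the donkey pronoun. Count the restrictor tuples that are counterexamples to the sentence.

"her" takes "a student" as antecedent and "it" takes "a book"; both are donkey pronouns co-varying with the restrictor.
Strong reading: for every (t,b,s) with assigned(t,b,s), read(s,b).
Restrictor triples: (t1,b1,s1)→read(s1,b1) ✗  (t1,b1,s4)→read(s4,b1) ✗  (t1,b2,s3)→read(s3,b2) ✓  (t1,b6,s1)→read(s1,b6) ✓  (t2,b1,s4)→read(s4,b1) ✗  (t2,b3,s3)→read(s3,b3) ✗  (t2,b5,s3)→read(s3,b5) ✗  (t3,b1,s4)→read(s4,b1) ✗  (t3,b4,s3)→read(s3,b4) ✓  (t4,b1,s4)→read(s4,b1) ✗  (t4,b4,s2)→read(s2,b4) ✓  (t4,b6,s1)→read(s1,b6) ✓  (t4,b6,s4)→read(s4,b6) ✗  (t5,b3,s4)→read(s4,b3) ✓  (t5,b4,s2)→read(s2,b4) ✓
Counterexamples (restrictor triples failing the scope): 8.

8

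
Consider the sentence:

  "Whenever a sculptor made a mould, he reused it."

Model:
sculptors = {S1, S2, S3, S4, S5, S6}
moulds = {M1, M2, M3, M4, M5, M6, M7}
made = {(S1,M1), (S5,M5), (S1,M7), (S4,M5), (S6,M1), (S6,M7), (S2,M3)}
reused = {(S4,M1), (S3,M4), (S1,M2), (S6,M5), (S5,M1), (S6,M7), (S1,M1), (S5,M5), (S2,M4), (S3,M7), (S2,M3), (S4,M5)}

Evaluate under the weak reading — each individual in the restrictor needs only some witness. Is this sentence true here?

True

"it" takes "a mould" as antecedent — a donkey pronoun bound across the clause boundary.
Weak reading: every sculptor s with some made-mould has at least one made-mould m such that reused(s,m).
Per sculptor: S1:✓  S2:✓  S4:✓  S5:✓  S6:✓
Every sculptor in the restrictor has a witness.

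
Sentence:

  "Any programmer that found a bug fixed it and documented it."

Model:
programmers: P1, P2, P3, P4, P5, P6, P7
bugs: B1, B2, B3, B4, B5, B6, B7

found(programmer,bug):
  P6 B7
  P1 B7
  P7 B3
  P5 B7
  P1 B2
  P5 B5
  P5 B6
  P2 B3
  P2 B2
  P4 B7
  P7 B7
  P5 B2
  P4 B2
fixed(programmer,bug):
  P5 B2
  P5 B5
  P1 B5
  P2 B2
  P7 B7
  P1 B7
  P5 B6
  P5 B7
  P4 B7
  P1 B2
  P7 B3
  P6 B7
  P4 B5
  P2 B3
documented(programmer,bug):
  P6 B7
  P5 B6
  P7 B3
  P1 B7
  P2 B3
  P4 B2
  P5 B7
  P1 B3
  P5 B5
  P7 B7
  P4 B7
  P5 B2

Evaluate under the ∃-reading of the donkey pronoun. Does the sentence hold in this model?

"it" takes "a bug" as antecedent — a donkey pronoun bound across the clause boundary.
Weak reading: every programmer p with some found-bug has at least one found-bug b such that fixed(p,b) ∧ documented(p,b).
Per programmer: P1:✓  P2:✓  P4:✓  P5:✓  P6:✓  P7:✓
Every programmer in the restrictor has a witness.

True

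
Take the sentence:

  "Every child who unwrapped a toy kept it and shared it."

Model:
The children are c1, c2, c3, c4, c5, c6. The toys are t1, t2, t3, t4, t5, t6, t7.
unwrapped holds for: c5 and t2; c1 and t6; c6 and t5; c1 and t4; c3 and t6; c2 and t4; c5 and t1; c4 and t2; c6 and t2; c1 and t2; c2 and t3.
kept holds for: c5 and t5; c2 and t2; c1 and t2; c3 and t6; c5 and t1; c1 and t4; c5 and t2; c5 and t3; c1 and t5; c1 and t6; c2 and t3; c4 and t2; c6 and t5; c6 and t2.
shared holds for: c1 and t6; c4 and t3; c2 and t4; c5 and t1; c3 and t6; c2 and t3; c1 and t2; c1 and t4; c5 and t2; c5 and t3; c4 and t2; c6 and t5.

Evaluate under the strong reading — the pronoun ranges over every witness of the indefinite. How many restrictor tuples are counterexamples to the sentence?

2

"it" takes "a toy" as antecedent — a donkey pronoun bound across the clause boundary.
Strong reading: for every (c,t) with unwrapped(c,t), kept(c,t) ∧ shared(c,t).
Restrictor pairs: (c1,t2) ✓  (c1,t4) ✓  (c1,t6) ✓  (c2,t3) ✓  (c2,t4) ✗  (c3,t6) ✓  (c4,t2) ✓  (c5,t1) ✓  (c5,t2) ✓  (c6,t2) ✗  (c6,t5) ✓
Counterexamples (restrictor pairs failing the scope): 2.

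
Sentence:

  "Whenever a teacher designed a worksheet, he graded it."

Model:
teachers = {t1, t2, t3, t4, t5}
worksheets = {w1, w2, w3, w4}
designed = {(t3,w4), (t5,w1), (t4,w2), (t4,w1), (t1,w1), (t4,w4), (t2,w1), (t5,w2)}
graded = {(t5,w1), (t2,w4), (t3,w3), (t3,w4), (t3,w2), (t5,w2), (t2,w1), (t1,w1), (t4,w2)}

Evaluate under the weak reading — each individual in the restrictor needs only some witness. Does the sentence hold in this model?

True

"it" takes "a worksheet" as antecedent — a donkey pronoun bound across the clause boundary.
Weak reading: every teacher t with some designed-worksheet has at least one designed-worksheet w such that graded(t,w).
Per teacher: t1:✓  t2:✓  t3:✓  t4:✓  t5:✓
Every teacher in the restrictor has a witness.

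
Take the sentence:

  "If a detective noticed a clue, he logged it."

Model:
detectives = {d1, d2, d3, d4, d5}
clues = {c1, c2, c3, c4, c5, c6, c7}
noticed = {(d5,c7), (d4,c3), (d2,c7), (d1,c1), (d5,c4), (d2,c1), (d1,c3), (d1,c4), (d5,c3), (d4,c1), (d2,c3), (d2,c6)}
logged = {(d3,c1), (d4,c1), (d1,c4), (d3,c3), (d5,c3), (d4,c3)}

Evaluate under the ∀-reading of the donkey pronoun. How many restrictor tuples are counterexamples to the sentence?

8

"it" takes "a clue" as antecedent — a donkey pronoun bound across the clause boundary.
Strong reading: for every (d,c) with noticed(d,c), logged(d,c).
Restrictor pairs: (d1,c1) ✗  (d1,c3) ✗  (d1,c4) ✓  (d2,c1) ✗  (d2,c3) ✗  (d2,c6) ✗  (d2,c7) ✗  (d4,c1) ✓  (d4,c3) ✓  (d5,c3) ✓  (d5,c4) ✗  (d5,c7) ✗
Counterexamples (restrictor pairs failing the scope): 8.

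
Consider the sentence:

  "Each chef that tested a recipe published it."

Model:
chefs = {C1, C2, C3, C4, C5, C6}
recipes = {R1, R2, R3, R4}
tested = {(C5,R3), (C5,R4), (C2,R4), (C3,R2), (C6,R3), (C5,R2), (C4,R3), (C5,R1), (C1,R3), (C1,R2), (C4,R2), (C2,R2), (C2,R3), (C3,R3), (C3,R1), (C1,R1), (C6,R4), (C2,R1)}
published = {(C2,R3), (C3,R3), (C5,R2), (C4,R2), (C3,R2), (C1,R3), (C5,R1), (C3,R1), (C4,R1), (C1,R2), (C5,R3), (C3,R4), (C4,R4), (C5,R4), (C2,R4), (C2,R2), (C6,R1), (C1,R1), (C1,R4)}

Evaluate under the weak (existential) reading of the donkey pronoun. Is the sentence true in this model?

"it" takes "a recipe" as antecedent — a donkey pronoun bound across the clause boundary.
Weak reading: every chef c with some tested-recipe has at least one tested-recipe r such that published(c,r).
Per chef: C1:✓  C2:✓  C3:✓  C4:✓  C5:✓  C6:✗
C6 has no witness among its tested-recipes.

False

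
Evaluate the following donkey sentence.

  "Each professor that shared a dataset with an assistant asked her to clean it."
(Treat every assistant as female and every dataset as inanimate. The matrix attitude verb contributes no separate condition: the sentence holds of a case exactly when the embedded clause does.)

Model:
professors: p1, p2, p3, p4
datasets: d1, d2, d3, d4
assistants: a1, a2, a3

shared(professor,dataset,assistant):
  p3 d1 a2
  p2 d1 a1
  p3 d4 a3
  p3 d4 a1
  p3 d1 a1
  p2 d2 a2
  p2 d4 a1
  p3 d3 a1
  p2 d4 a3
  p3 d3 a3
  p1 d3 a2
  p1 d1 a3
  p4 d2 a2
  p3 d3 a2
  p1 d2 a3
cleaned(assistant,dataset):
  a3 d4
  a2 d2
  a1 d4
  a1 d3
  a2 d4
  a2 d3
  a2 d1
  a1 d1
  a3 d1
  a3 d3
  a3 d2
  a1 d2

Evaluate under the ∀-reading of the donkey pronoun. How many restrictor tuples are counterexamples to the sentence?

"her" takes "an assistant" as antecedent and "it" takes "a dataset"; both are donkey pronouns co-varying with the restrictor.
Strong reading: for every (p,d,a) with shared(p,d,a), cleaned(a,d).
Restrictor triples: (p1,d1,a3)→cleaned(a3,d1) ✓  (p1,d2,a3)→cleaned(a3,d2) ✓  (p1,d3,a2)→cleaned(a2,d3) ✓  (p2,d1,a1)→cleaned(a1,d1) ✓  (p2,d2,a2)→cleaned(a2,d2) ✓  (p2,d4,a1)→cleaned(a1,d4) ✓  (p2,d4,a3)→cleaned(a3,d4) ✓  (p3,d1,a1)→cleaned(a1,d1) ✓  (p3,d1,a2)→cleaned(a2,d1) ✓  (p3,d3,a1)→cleaned(a1,d3) ✓  (p3,d3,a2)→cleaned(a2,d3) ✓  (p3,d3,a3)→cleaned(a3,d3) ✓  (p3,d4,a1)→cleaned(a1,d4) ✓  (p3,d4,a3)→cleaned(a3,d4) ✓  (p4,d2,a2)→cleaned(a2,d2) ✓
Counterexamples (restrictor triples failing the scope): 0.

0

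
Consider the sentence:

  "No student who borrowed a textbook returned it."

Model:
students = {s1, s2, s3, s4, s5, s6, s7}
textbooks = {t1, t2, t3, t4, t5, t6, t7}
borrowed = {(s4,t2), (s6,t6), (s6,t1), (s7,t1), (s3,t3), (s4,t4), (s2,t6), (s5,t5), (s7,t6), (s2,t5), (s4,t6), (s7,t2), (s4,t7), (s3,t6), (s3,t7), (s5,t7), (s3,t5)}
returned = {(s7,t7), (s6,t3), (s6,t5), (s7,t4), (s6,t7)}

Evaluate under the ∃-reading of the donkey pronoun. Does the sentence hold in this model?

True

"it" takes "a textbook" as antecedent — a donkey pronoun bound across the clause boundary.
Truth condition: for no (s,t) with borrowed(s,t) does returned(s,t) hold.
Restrictor pairs — does the scope hold? (s2,t5):fails  (s2,t6):fails  (s3,t3):fails  (s3,t5):fails  (s3,t6):fails  (s3,t7):fails  (s4,t2):fails  (s4,t4):fails  (s4,t6):fails  (s4,t7):fails  (s5,t5):fails  (s5,t7):fails  (s6,t1):fails  (s6,t6):fails  (s7,t1):fails  (s7,t2):fails  (s7,t6):fails
Scope holds for no restrictor pair, so the sentence is true.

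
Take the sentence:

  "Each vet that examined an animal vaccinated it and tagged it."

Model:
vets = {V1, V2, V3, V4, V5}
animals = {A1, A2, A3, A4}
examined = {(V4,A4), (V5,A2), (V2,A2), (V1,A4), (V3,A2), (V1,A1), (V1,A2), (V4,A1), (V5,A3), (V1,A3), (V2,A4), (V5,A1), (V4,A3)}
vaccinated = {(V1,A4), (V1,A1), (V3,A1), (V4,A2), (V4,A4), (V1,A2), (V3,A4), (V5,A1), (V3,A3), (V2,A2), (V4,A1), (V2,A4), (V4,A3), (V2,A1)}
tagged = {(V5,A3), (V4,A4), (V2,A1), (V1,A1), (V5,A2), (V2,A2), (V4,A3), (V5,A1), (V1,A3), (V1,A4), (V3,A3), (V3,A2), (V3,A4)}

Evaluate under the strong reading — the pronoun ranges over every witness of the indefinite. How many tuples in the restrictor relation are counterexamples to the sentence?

"it" takes "an animal" as antecedent — a donkey pronoun bound across the clause boundary.
Strong reading: for every (v,a) with examined(v,a), vaccinated(v,a) ∧ tagged(v,a).
Restrictor pairs: (V1,A1) ✓  (V1,A2) ✗  (V1,A3) ✗  (V1,A4) ✓  (V2,A2) ✓  (V2,A4) ✗  (V3,A2) ✗  (V4,A1) ✗  (V4,A3) ✓  (V4,A4) ✓  (V5,A1) ✓  (V5,A2) ✗  (V5,A3) ✗
Counterexamples (restrictor pairs failing the scope): 7.

7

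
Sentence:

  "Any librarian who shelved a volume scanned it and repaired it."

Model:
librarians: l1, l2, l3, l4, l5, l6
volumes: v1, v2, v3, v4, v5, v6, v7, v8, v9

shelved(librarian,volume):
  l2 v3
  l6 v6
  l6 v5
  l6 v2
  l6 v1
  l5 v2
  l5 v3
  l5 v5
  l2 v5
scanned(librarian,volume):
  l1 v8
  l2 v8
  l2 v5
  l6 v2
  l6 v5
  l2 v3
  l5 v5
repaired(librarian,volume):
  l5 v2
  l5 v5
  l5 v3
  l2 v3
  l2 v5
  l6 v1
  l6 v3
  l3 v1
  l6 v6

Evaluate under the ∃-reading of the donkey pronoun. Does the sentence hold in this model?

"it" takes "a volume" as antecedent — a donkey pronoun bound across the clause boundary.
Weak reading: every librarian l with some shelved-volume has at least one shelved-volume v such that scanned(l,v) ∧ repaired(l,v).
Per librarian: l2:✓  l5:✓  l6:✗
l6 has no witness among its shelved-volumes.

False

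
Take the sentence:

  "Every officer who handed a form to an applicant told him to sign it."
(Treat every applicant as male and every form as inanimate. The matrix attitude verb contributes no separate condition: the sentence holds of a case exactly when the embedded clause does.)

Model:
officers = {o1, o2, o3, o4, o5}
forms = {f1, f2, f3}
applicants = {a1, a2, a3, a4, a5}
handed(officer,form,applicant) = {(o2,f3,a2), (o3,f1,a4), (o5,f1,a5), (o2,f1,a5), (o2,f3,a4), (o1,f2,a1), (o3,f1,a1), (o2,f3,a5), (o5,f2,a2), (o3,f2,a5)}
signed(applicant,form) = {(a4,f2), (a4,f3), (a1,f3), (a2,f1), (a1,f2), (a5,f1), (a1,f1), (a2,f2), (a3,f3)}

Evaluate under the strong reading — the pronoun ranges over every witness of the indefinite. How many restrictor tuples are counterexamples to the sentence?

4

"him" takes "an applicant" as antecedent and "it" takes "a form"; both are donkey pronouns co-varying with the restrictor.
Strong reading: for every (o,f,a) with handed(o,f,a), signed(a,f).
Restrictor triples: (o1,f2,a1)→signed(a1,f2) ✓  (o2,f1,a5)→signed(a5,f1) ✓  (o2,f3,a2)→signed(a2,f3) ✗  (o2,f3,a4)→signed(a4,f3) ✓  (o2,f3,a5)→signed(a5,f3) ✗  (o3,f1,a1)→signed(a1,f1) ✓  (o3,f1,a4)→signed(a4,f1) ✗  (o3,f2,a5)→signed(a5,f2) ✗  (o5,f1,a5)→signed(a5,f1) ✓  (o5,f2,a2)→signed(a2,f2) ✓
Counterexamples (restrictor triples failing the scope): 4.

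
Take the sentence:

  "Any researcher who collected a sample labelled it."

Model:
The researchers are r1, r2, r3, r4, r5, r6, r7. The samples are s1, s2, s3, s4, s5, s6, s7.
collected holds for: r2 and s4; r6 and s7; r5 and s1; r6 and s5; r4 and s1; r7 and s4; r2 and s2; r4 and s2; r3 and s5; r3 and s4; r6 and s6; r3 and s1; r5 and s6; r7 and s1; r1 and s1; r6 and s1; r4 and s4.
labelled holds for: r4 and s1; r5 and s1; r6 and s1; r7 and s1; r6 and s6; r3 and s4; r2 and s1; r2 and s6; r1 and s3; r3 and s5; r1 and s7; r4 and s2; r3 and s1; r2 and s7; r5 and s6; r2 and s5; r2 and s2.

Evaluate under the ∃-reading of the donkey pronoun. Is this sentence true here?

False

"it" takes "a sample" as antecedent — a donkey pronoun bound across the clause boundary.
Weak reading: every researcher r with some collected-sample has at least one collected-sample s such that labelled(r,s).
Per researcher: r1:✗  r2:✓  r3:✓  r4:✓  r5:✓  r6:✓  r7:✓
r1 has no witness among its collected-samples.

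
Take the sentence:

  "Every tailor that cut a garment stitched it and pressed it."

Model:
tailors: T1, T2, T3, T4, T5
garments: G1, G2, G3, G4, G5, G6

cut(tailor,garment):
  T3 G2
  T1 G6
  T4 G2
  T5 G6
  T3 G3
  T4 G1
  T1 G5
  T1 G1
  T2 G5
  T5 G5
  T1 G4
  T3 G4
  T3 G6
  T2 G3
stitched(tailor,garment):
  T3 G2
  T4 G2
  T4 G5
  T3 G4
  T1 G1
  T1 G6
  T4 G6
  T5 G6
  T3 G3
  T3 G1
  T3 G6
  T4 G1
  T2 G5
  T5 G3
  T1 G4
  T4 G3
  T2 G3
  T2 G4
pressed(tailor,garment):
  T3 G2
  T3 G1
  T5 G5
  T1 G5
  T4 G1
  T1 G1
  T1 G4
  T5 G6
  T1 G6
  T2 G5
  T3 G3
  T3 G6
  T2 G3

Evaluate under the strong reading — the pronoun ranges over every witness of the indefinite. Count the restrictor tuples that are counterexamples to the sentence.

4

"it" takes "a garment" as antecedent — a donkey pronoun bound across the clause boundary.
Strong reading: for every (t,g) with cut(t,g), stitched(t,g) ∧ pressed(t,g).
Restrictor pairs: (T1,G1) ✓  (T1,G4) ✓  (T1,G5) ✗  (T1,G6) ✓  (T2,G3) ✓  (T2,G5) ✓  (T3,G2) ✓  (T3,G3) ✓  (T3,G4) ✗  (T3,G6) ✓  (T4,G1) ✓  (T4,G2) ✗  (T5,G5) ✗  (T5,G6) ✓
Counterexamples (restrictor pairs failing the scope): 4.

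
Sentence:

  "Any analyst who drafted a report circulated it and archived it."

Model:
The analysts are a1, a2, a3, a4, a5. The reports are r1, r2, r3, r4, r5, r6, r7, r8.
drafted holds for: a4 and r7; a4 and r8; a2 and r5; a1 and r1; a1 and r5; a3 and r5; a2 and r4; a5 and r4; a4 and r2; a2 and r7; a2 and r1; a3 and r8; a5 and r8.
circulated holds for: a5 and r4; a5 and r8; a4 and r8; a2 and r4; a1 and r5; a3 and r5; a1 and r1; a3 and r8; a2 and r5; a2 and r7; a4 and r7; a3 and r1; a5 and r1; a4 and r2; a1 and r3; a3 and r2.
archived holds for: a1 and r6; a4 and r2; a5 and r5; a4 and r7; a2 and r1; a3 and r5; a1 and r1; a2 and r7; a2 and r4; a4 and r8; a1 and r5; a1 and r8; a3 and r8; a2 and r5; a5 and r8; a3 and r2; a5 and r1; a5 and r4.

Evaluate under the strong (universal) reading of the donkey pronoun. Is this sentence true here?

False

"it" takes "a report" as antecedent — a donkey pronoun bound across the clause boundary.
Strong reading: for every (a,r) with drafted(a,r), circulated(a,r) ∧ archived(a,r).
Restrictor pairs: (a1,r1) ✓  (a1,r5) ✓  (a2,r1) ✗  (a2,r4) ✓  (a2,r5) ✓  (a2,r7) ✓  (a3,r5) ✓  (a3,r8) ✓  (a4,r2) ✓  (a4,r7) ✓  (a4,r8) ✓  (a5,r4) ✓  (a5,r8) ✓
Counterexample: (a2,r1) is in drafted but fails the scope.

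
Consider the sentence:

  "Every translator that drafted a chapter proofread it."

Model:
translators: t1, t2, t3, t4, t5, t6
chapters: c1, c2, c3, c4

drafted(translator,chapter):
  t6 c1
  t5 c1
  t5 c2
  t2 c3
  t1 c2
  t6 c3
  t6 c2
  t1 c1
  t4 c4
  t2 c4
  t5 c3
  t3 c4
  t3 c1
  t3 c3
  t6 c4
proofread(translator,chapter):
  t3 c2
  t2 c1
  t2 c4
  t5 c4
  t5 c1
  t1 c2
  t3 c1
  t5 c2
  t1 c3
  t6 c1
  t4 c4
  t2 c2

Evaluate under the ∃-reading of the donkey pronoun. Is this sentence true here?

"it" takes "a chapter" as antecedent — a donkey pronoun bound across the clause boundary.
Weak reading: every translator t with some drafted-chapter has at least one drafted-chapter c such that proofread(t,c).
Per translator: t1:✓  t2:✓  t3:✓  t4:✓  t5:✓  t6:✓
Every translator in the restrictor has a witness.

True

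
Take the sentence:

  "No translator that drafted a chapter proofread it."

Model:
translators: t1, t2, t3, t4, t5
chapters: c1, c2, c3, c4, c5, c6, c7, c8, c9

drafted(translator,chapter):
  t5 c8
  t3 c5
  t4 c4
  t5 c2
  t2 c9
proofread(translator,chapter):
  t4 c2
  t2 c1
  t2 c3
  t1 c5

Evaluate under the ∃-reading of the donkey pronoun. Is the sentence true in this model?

True

"it" takes "a chapter" as antecedent — a donkey pronoun bound across the clause boundary.
Truth condition: for no (t,c) with drafted(t,c) does proofread(t,c) hold.
Restrictor pairs — does the scope hold? (t2,c9):fails  (t3,c5):fails  (t4,c4):fails  (t5,c2):fails  (t5,c8):fails
Scope holds for no restrictor pair, so the sentence is true.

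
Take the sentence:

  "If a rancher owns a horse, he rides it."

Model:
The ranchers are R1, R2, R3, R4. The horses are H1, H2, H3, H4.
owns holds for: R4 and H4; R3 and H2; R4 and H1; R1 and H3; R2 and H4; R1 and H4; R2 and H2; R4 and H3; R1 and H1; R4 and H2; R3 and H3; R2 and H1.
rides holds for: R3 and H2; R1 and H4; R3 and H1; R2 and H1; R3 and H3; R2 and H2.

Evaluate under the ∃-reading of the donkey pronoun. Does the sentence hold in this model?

False

"it" takes "a horse" as antecedent — a donkey pronoun bound across the clause boundary.
Weak reading: every rancher r with some owns-horse has at least one owns-horse h such that rides(r,h).
Per rancher: R1:✓  R2:✓  R3:✓  R4:✗
R4 has no witness among its owns-horses.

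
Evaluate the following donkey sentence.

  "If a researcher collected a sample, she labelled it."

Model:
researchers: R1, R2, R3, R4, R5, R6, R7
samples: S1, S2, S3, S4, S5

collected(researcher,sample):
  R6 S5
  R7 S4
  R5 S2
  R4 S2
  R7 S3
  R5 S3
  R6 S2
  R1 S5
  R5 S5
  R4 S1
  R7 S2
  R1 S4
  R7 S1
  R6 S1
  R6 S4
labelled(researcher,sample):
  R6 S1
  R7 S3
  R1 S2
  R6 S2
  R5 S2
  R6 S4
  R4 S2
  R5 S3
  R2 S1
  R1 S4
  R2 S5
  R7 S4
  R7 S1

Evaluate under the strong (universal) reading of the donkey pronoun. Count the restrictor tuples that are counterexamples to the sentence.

5

"it" takes "a sample" as antecedent — a donkey pronoun bound across the clause boundary.
Strong reading: for every (r,s) with collected(r,s), labelled(r,s).
Restrictor pairs: (R1,S4) ✓  (R1,S5) ✗  (R4,S1) ✗  (R4,S2) ✓  (R5,S2) ✓  (R5,S3) ✓  (R5,S5) ✗  (R6,S1) ✓  (R6,S2) ✓  (R6,S4) ✓  (R6,S5) ✗  (R7,S1) ✓  (R7,S2) ✗  (R7,S3) ✓  (R7,S4) ✓
Counterexamples (restrictor pairs failing the scope): 5.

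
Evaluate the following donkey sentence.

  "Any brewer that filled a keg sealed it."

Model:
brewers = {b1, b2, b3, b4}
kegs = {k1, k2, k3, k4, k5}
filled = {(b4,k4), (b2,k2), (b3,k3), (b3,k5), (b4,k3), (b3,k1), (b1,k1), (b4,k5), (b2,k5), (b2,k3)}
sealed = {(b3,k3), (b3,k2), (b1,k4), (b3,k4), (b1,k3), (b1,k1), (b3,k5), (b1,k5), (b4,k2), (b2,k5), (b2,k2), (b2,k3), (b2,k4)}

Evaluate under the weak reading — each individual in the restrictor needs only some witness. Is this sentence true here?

False

"it" takes "a keg" as antecedent — a donkey pronoun bound across the clause boundary.
Weak reading: every brewer b with some filled-keg has at least one filled-keg k such that sealed(b,k).
Per brewer: b1:✓  b2:✓  b3:✓  b4:✗
b4 has no witness among its filled-kegs.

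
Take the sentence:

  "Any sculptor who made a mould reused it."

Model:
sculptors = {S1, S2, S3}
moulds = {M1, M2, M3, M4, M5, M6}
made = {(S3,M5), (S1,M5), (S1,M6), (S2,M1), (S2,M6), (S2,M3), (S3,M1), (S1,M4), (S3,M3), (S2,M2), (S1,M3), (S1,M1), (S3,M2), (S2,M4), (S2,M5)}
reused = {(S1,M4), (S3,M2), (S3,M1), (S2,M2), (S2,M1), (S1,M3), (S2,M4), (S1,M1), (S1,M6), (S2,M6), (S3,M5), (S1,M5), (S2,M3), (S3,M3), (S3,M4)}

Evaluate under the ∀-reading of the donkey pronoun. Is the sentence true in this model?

"it" takes "a mould" as antecedent — a donkey pronoun bound across the clause boundary.
Strong reading: for every (s,m) with made(s,m), reused(s,m).
Restrictor pairs: (S1,M1) ✓  (S1,M3) ✓  (S1,M4) ✓  (S1,M5) ✓  (S1,M6) ✓  (S2,M1) ✓  (S2,M2) ✓  (S2,M3) ✓  (S2,M4) ✓  (S2,M5) ✗  (S2,M6) ✓  (S3,M1) ✓  (S3,M2) ✓  (S3,M3) ✓  (S3,M5) ✓
Counterexample: (S2,M5) is in made but fails the scope.

False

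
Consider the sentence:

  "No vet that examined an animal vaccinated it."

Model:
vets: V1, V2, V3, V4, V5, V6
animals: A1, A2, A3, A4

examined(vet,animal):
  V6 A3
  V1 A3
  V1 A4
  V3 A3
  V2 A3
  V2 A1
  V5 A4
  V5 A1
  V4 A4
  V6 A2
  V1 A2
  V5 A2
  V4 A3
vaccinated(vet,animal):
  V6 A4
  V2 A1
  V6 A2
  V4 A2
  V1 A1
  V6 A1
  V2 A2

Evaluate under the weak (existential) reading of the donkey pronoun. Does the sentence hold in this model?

False

"it" takes "an animal" as antecedent — a donkey pronoun bound across the clause boundary.
Truth condition: for no (v,a) with examined(v,a) does vaccinated(v,a) hold.
Restrictor pairs — does the scope hold? (V1,A2):fails  (V1,A3):fails  (V1,A4):fails  (V2,A1):holds  (V2,A3):fails  (V3,A3):fails  (V4,A3):fails  (V4,A4):fails  (V5,A1):fails  (V5,A2):fails  (V5,A4):fails  (V6,A2):holds  (V6,A3):fails
Scope holds for 2 pair(s), so the sentence is false.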